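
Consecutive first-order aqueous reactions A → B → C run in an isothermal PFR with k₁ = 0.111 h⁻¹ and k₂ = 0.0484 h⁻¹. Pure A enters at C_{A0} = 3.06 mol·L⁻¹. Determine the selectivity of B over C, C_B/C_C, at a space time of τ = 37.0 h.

The intermediate concentration in a first-order A→B→C sequence is C_B = k₁C_{A0}(e^(−k₁τ) − e^(−k₂τ))/(k₂−k₁).
e^(−k₁τ) = e^(−0.111×37.0) = e^(−4.107) = 0.01646; e^(−k₂τ) = e^(−1.791) = 0.1668.
C_B = 0.111×3.06/(0.0484−0.111) × (0.01646−0.1668) = (-5.426)×(-0.1504) = 0.8159 mol·L⁻¹.
C_A = C_{A0}e^(−k₁τ) = 0.05036 mol·L⁻¹, so C_C = C_{A0}−C_A−C_B = 2.194 mol·L⁻¹; C_B/C_C = 0.372.

0.372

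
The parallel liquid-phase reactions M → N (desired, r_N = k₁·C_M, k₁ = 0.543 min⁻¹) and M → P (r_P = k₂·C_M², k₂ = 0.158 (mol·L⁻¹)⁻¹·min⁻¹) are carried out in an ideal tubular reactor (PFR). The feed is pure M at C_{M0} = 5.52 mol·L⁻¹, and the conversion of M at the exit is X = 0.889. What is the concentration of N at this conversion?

2.73 mol·L⁻¹

C_M = C_{M0}(1−X) = 0.6127 mol·L⁻¹.
Along a PFR/batch, dC_N/dC_M = −r_N/(r_N+r_P) = −k₁/(k₁+k₂·C_M).
Integrating from C_{M0} to C_M: C_N = (0.543/0.158)·ln[(0.543+0.158·5.52)/(0.543+0.158·0.613)] = 3.437·ln(1.415/0.6398) = 2.728 mol·L⁻¹.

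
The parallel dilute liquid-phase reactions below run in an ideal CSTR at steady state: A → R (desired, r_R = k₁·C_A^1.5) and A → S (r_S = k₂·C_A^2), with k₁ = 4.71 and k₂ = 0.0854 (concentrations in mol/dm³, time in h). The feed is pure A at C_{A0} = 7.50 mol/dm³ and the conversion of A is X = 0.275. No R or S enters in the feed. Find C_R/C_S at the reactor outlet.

Exit C_A = C_{A0}(1−X) = 7.50×0.725 = 5.438 mol/dm³.
Rates in a CSTR are evaluated at the outlet concentration: r_R = 4.71×5.438^1.5 = 59.72, r_S = 0.0854×5.438^2 = 2.525.
Overall selectivity = C_R/C_S = r_Rτ/(r_Sτ) = r_R/r_S = 23.7.

23.7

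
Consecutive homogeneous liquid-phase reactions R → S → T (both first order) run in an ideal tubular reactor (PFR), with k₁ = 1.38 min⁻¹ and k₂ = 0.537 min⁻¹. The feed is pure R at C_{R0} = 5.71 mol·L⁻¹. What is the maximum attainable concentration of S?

3.13 mol·L⁻¹

For a first-order series the maximum intermediate yield is C_{S,max}/C_{R0} = (k₁/k₂)^[k₂/(k₂−k₁)].
= (1.38/0.537)^(0.537/(0.537−1.38)) = (2.570)^(-0.6370) = 0.5481.
C_{S,max} = 0.5481×5.71 = 3.13 mol·L⁻¹.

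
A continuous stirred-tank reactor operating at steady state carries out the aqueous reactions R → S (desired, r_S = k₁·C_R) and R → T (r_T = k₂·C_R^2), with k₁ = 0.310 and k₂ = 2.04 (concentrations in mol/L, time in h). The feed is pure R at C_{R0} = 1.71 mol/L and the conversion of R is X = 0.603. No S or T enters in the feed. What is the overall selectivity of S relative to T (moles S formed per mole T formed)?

0.224

Exit C_R = C_{R0}(1−X) = 1.71×0.397 = 0.6789 mol/L.
A CSTR operates uniformly at the exit composition, giving r_S = 0.2104 and r_T = 0.9402 (each k·C_R^n at C_R = 0.6789).
Overall selectivity = C_S/C_T = r_Sτ/(r_Tτ) = r_S/r_T = 0.224.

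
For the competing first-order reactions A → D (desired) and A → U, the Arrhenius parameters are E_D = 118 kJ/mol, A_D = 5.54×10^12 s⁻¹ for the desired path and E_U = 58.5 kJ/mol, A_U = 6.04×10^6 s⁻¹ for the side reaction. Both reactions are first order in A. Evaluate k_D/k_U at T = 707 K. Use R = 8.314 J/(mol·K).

Since both paths have the same order in A, the concentration cancels and S_{D/U} = k_D/k_U = (A_D/A_U)·exp[(E_U−E_D)/(RT)].
(E_U−E_D)/(RT) = (58.5−118)×10³/(8.314×707) = -59500/5878 = -10.12.
k_D/k_U = (5.54×10^12/6.04×10^6)·exp(-10.12) = 9.172×10^5 × 4.017×10^-5 = 36.8.

36.8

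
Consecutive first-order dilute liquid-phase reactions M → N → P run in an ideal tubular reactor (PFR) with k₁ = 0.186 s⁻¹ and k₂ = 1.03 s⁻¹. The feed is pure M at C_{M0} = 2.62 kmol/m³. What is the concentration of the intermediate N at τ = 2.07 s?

The intermediate concentration in a first-order A→B→C sequence is C_N = k₁C_{M0}(e^(−k₁τ) − e^(−k₂τ))/(k₂−k₁).
e^(−k₁τ) = e^(−0.186×2.07) = e^(−0.3850) = 0.6804; e^(−k₂τ) = e^(−2.132) = 0.1186.
C_N = 0.186×2.62/(1.03−0.186) × (0.6804−0.1186) = 0.5774×0.5618 = 0.3244 kmol/m³.

0.324 kmol/m³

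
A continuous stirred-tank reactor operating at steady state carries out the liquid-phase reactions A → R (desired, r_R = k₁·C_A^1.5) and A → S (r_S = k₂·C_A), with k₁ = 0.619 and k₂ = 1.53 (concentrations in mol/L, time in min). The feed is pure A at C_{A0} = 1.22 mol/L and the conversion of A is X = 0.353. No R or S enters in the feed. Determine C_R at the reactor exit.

0.114 mol/L

Exit C_A = C_{A0}(1−X) = 1.22×0.647 = 0.7893 mol/L.
A CSTR operates uniformly at the exit composition, giving r_R = 0.4341 and r_S = 1.208 (each k·C_A^n at C_A = 0.7893).
Fraction of consumed A going to R: r_R/(r_R+r_S) = 0.2644.
C_R = 0.2644·C_{A0}·X = 0.2644×1.22×0.353 = 0.114 mol/L.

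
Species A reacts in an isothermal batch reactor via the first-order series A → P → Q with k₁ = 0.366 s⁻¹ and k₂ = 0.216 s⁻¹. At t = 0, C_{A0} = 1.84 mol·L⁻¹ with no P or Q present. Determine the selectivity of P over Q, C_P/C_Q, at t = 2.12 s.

For first-order series with pure A initially, C_P(t) = k₁C_{A0}/(k₂−k₁)·(e^(−k₁t) − e^(−k₂t)).
e^(−k₁t) = e^(−0.366×2.12) = e^(−0.7759) = 0.4603; e^(−k₂t) = e^(−0.4579) = 0.6326.
C_P = 0.366×1.84/(0.216−0.366) × (0.4603−0.6326) = (-4.490)×(-0.1723) = 0.7736 mol·L⁻¹.
C_A = C_{A0}e^(−k₁t) = 0.8469 mol·L⁻¹, so C_Q = C_{A0}−C_A−C_P = 0.2194 mol·L⁻¹; C_P/C_Q = 3.53.

3.53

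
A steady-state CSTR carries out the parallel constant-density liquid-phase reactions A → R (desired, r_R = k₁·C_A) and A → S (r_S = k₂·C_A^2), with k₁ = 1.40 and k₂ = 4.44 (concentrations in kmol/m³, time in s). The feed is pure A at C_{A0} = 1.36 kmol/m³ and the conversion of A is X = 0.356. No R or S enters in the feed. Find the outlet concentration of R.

Exit C_A = C_{A0}(1−X) = 1.36×0.644 = 0.8758 kmol/m³.
A CSTR operates uniformly at the exit composition, giving r_R = 1.226 and r_S = 3.406 (each k·C_A^n at C_A = 0.8758).
Fraction of consumed A going to R: r_R/(r_R+r_S) = 0.2647.
C_R = 0.2647·C_{A0}·X = 0.2647×1.36×0.356 = 0.128 kmol/m³.

0.128 kmol/m³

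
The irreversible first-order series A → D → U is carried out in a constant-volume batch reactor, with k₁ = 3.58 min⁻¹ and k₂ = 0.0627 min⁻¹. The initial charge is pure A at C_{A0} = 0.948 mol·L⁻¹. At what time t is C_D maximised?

Setting dC_D/dt = 0 gives t_opt = ln(k₂/k₁)/(k₂−k₁).
= ln(0.0627/3.58)/(0.0627−3.58) = ln(0.01751)/-3.517 = -4.045/-3.517 = 1.15 min.

1.15 min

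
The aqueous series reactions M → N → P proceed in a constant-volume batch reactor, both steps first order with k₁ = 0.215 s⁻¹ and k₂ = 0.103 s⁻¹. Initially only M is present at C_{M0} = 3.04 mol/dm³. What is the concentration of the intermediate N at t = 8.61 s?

Solving the coupled first-order balances gives C_N(t) = [k₁/(k₂−k₁)]·C_{M0}·(e^(−k₁t) − e^(−k₂t)).
e^(−k₁t) = e^(−0.215×8.61) = e^(−1.851) = 0.1571; e^(−k₂t) = e^(−0.8868) = 0.4120.
C_N = 0.215×3.04/(0.103−0.215) × (0.1571−0.4120) = (-5.836)×(-0.2549) = 1.488 mol/dm³.

1.49 mol/dm³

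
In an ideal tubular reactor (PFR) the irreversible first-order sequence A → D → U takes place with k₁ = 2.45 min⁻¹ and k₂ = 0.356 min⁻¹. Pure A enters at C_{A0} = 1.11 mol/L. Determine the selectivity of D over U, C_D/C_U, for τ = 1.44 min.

Solving the coupled first-order balances gives C_D(τ) = [k₁/(k₂−k₁)]·C_{A0}·(e^(−k₁τ) − e^(−k₂τ)).
e^(−k₁τ) = e^(−2.45×1.44) = e^(−3.528) = 0.02936; e^(−k₂τ) = e^(−0.5126) = 0.5989.
C_D = 2.45×1.11/(0.356−2.45) × (0.02936−0.5989) = (-1.299)×(-0.5695) = 0.7397 mol/L.
C_A = C_{A0}e^(−k₁τ) = 0.03259 mol/L, so C_U = C_{A0}−C_A−C_D = 0.3377 mol/L; C_D/C_U = 2.19.

2.19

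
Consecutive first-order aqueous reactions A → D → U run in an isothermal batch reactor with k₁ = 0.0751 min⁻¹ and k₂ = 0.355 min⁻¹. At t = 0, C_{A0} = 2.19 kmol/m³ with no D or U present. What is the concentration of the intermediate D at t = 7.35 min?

0.295 kmol/m³

Solving the coupled first-order balances gives C_D(t) = [k₁/(k₂−k₁)]·C_{A0}·(e^(−k₁t) − e^(−k₂t)).
e^(−k₁t) = e^(−0.0751×7.35) = e^(−0.5520) = 0.5758; e^(−k₂t) = e^(−2.609) = 0.07359.
C_D = 0.0751×2.19/(0.355−0.0751) × (0.5758−0.07359) = 0.5876×0.5022 = 0.2951 kmol/m³.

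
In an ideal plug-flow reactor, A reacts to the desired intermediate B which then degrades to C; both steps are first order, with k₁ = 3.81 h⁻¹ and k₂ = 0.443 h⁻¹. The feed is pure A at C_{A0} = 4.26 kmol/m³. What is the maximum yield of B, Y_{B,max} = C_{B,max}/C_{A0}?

0.753

For a first-order series the maximum intermediate yield is C_{B,max}/C_{A0} = (k₁/k₂)^[k₂/(k₂−k₁)].
= (3.81/0.443)^(0.443/(0.443−3.81)) = (8.600)^(-0.1316) = 0.7534.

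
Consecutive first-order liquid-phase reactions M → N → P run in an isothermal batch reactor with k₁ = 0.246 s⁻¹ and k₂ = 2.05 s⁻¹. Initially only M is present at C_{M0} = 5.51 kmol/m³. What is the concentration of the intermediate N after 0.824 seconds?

The intermediate concentration in a first-order A→B→C sequence is C_N = k₁C_{M0}(e^(−k₁t) − e^(−k₂t))/(k₂−k₁).
e^(−k₁t) = e^(−0.246×0.824) = e^(−0.2027) = 0.8165; e^(−k₂t) = e^(−1.689) = 0.1847.
C_N = 0.246×5.51/(2.05−0.246) × (0.8165−0.1847) = 0.7514×0.6319 = 0.4748 kmol/m³.

0.475 kmol/m³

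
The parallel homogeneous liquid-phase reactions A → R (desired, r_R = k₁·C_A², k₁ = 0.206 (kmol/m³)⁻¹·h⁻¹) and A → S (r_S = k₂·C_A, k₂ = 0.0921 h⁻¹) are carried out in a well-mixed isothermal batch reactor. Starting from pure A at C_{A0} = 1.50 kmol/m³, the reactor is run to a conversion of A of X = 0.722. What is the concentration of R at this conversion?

0.720 kmol/m³

C_A = C_{A0}(1−X) = 0.4170 kmol/m³.
Along a PFR/batch, dC_S/dC_A = −r_S/(r_R+r_S) = −k₂/(k₂+k₁·C_A).
Integrating from C_{A0} to C_A: C_S = (0.0921/0.206)·ln[(0.0921+0.206·1.50)/(0.0921+0.206·0.417)] = 0.4471·ln(0.4011/0.1780) = 0.3632 kmol/m³.
Then C_R = (C_{A0}−C_A) − C_S = 1.083 − 0.3632 = 0.7198 kmol/m³.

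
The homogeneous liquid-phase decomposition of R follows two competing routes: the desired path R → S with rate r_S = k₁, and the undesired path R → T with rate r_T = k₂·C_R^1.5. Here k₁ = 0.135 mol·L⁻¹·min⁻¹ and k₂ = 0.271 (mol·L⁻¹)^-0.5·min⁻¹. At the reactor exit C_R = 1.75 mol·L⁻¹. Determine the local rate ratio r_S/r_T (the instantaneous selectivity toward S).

0.215

S_{S/T} = r_S/r_T = (k₁)/(k₂·C_R^1.5) = (k₁/k₂)·C_R^-1.5.
= (0.135) / (0.271×1.750^1.5) = 0.1350/0.6274 = 0.215.
The undesired path is higher order in R, so low C_R (CSTR or dilute feed) favours S.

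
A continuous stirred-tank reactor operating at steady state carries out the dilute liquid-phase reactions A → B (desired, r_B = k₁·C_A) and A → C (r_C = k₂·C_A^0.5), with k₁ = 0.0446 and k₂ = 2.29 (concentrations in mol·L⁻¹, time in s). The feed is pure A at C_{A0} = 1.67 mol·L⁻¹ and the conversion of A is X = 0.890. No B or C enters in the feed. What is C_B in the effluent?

0.0123 mol·L⁻¹

Exit C_A = C_{A0}(1−X) = 1.67×0.110 = 0.1837 mol·L⁻¹.
A CSTR operates uniformly at the exit composition, giving r_B = 0.008193 and r_C = 0.9815 (each k·C_A^n at C_A = 0.1837).
Fraction of consumed A going to B: r_B/(r_B+r_C) = 0.008278.
C_B = 0.008278·C_{A0}·X = 0.008278×1.67×0.890 = 0.0123 mol·L⁻¹.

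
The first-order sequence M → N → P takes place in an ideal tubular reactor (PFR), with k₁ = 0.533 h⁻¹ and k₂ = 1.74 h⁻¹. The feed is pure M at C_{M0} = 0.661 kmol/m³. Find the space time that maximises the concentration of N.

0.980 h

For first-order series the maximum of C_N occurs at τ_opt = ln(k₂/k₁)/(k₂−k₁).
= ln(1.74/0.533)/(1.74−0.533) = ln(3.265)/1.207 = 1.183/1.207 = 0.980 h.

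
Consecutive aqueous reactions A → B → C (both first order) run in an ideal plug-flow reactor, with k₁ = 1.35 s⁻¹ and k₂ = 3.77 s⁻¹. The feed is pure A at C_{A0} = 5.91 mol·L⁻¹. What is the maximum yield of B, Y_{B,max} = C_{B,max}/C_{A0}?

At the optimum, C_{B,max}/C_{A0} = (k₁/k₂)^[k₂/(k₂−k₁)].
= (1.35/3.77)^(3.77/(3.77−1.35)) = (0.3581)^(1.558) = 0.2019.

0.202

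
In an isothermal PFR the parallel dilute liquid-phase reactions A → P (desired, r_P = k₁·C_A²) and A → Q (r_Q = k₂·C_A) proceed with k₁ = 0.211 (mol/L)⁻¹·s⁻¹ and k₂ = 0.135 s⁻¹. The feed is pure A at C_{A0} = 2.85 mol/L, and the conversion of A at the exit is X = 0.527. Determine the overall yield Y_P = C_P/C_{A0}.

C_A = C_{A0}(1−X) = 1.348 mol/L.
Along a PFR/batch, dC_Q/dC_A = −r_Q/(r_P+r_Q) = −k₂/(k₂+k₁·C_A).
Integrating from C_{A0} to C_A: C_Q = (0.135/0.211)·ln[(0.135+0.211·2.85)/(0.135+0.211·1.35)] = 0.6398·ln(0.7364/0.4194) = 0.3601 mol/L.
Then C_P = (C_{A0}−C_A) − C_Q = 1.502 − 0.3601 = 1.142 mol/L.
Y_P = C_P/C_{A0} = 1.142/2.85 = 0.401.

0.401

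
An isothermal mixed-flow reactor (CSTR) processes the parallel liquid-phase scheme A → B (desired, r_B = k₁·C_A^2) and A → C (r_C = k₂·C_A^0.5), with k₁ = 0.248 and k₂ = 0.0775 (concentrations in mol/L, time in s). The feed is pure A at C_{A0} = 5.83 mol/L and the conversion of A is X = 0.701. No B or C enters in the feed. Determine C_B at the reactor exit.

3.60 mol/L

Exit C_A = C_{A0}(1−X) = 5.83×0.299 = 1.743 mol/L.
Rates in a CSTR are evaluated at the outlet concentration: r_B = 0.248×1.743^2 = 0.7536, r_C = 0.0775×1.743^0.5 = 0.1023.
Fraction of consumed A going to B: r_B/(r_B+r_C) = 0.8805.
C_B = 0.8805·C_{A0}·X = 0.8805×5.83×0.701 = 3.60 mol/L.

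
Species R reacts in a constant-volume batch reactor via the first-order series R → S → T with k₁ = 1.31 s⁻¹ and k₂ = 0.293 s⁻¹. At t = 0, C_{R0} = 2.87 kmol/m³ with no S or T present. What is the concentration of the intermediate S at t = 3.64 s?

For first-order series with pure R initially, C_S(t) = k₁C_{R0}/(k₂−k₁)·(e^(−k₁t) − e^(−k₂t)).
e^(−k₁t) = e^(−1.31×3.64) = e^(−4.768) = 0.008494; e^(−k₂t) = e^(−1.067) = 0.3442.
C_S = 1.31×2.87/(0.293−1.31) × (0.008494−0.3442) = (-3.697)×(-0.3357) = 1.241 kmol/m³.

1.24 kmol/m³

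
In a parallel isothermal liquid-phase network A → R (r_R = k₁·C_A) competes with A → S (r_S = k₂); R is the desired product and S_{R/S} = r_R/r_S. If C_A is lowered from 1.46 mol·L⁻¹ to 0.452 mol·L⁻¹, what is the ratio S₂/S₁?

S_{R/S} = (k₁/k₂)·C_A, so S₂/S₁ = (C_{A,2}/C_{A,1}).
= 0.452/1.46 = 0.310.

0.310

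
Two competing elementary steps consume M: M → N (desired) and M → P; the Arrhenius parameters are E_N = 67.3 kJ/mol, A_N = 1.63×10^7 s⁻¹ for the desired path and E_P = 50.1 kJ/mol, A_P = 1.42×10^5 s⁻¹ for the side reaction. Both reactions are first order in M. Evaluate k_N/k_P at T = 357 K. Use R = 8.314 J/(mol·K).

0.349

k_N/k_P = (A_N/A_P)·exp[−(E_N−E_P)/(RT)] = (A_N/A_P)·exp[(E_P−E_N)/(RT)].
(E_P−E_N)/(RT) = (50.1−67.3)×10³/(8.314×357) = -17200/2968 = -5.795.
k_N/k_P = (1.63×10^7/1.42×10^5)·exp(-5.795) = 114.8 × 0.003043 = 0.349.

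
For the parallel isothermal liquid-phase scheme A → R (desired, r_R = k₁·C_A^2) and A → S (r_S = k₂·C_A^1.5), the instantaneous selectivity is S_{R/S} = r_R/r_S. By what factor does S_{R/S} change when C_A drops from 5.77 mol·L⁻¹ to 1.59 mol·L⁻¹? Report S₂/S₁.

0.525

S_{R/S} = (k₁/k₂)·C_A^0.5, so S₂/S₁ = (C_{A,2}/C_{A,1})^0.5.
= (1.59/5.77)^0.5 = (0.2756)^0.5 = 0.525.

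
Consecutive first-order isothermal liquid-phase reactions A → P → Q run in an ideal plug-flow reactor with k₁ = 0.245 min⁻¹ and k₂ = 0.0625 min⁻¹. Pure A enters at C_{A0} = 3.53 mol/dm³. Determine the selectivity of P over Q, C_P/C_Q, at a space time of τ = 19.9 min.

0.612

Solving the coupled first-order balances gives C_P(τ) = [k₁/(k₂−k₁)]·C_{A0}·(e^(−k₁τ) − e^(−k₂τ)).
e^(−k₁τ) = e^(−0.245×19.9) = e^(−4.875) = 0.007631; e^(−k₂τ) = e^(−1.244) = 0.2883.
C_P = 0.245×3.53/(0.0625−0.245) × (0.007631−0.2883) = (-4.739)×(-0.2807) = 1.330 mol/dm³.
C_A = C_{A0}e^(−k₁τ) = 0.02694 mol/dm³, so C_Q = C_{A0}−C_A−C_P = 2.173 mol/dm³; C_P/C_Q = 0.612.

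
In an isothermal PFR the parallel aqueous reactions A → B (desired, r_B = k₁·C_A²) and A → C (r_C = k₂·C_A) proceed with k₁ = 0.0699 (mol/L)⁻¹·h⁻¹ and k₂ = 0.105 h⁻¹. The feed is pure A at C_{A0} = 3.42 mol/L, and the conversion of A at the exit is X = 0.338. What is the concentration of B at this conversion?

C_A = C_{A0}(1−X) = 2.264 mol/L.
Along a PFR/batch, dC_C/dC_A = −r_C/(r_B+r_C) = −k₂/(k₂+k₁·C_A).
Integrating from C_{A0} to C_A: C_C = (0.105/0.0699)·ln[(0.105+0.0699·3.42)/(0.105+0.0699·2.26)] = 1.502·ln(0.3441/0.2633) = 0.4021 mol/L.
Then C_B = (C_{A0}−C_A) − C_C = 1.156 − 0.4021 = 0.7539 mol/L.

0.754 mol/L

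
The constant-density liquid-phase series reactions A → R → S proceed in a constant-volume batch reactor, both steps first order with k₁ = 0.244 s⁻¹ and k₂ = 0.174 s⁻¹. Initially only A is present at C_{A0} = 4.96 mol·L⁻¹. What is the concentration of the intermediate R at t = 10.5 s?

1.45 mol·L⁻¹

For first-order series with pure A initially, C_R(t) = k₁C_{A0}/(k₂−k₁)·(e^(−k₁t) − e^(−k₂t)).
e^(−k₁t) = e^(−0.244×10.5) = e^(−2.562) = 0.07715; e^(−k₂t) = e^(−1.827) = 0.1609.
C_R = 0.244×4.96/(0.174−0.244) × (0.07715−0.1609) = (-17.29)×(-0.08375) = 1.448 mol·L⁻¹.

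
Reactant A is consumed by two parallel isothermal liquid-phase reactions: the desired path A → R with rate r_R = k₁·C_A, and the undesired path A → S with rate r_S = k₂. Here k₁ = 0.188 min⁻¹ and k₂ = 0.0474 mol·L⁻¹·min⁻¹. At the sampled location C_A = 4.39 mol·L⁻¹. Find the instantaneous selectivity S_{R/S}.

17.4

S_{R/S} = r_R/r_S = (k₁·C_A)/(k₂) = (k₁/k₂)·C_A.
= (0.188×4.390) / (0.0474) = 0.8253/0.04740 = 17.4.
Since the desired path is higher order in A, keeping C_A high (PFR or concentrated feed) favours R.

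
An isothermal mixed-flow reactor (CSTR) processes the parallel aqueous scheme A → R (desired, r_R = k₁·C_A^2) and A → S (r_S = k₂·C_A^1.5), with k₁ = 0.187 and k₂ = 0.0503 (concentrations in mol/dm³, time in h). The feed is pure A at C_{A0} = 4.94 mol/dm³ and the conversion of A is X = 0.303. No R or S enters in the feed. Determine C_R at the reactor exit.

1.31 mol/dm³

Exit C_A = C_{A0}(1−X) = 4.94×0.697 = 3.443 mol/dm³.
In a CSTR the entire volume is at exit conditions, so r_R = 0.187×3.443^2 = 2.217 and r_S = 0.0503×3.443^1.5 = 0.3214.
Fraction of consumed A going to R: r_R/(r_R+r_S) = 0.8734.
C_R = 0.8734·C_{A0}·X = 0.8734×4.94×0.303 = 1.31 mol/dm³.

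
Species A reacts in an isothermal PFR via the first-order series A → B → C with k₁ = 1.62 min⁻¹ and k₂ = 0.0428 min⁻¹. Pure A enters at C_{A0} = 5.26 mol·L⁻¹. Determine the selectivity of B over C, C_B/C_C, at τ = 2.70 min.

Solving the coupled first-order balances gives C_B(τ) = [k₁/(k₂−k₁)]·C_{A0}·(e^(−k₁τ) − e^(−k₂τ)).
e^(−k₁τ) = e^(−1.62×2.70) = e^(−4.374) = 0.01260; e^(−k₂τ) = e^(−0.1156) = 0.8909.
C_B = 1.62×5.26/(0.0428−1.62) × (0.01260−0.8909) = (-5.403)×(-0.8783) = 4.745 mol·L⁻¹.
C_A = C_{A0}e^(−k₁τ) = 0.06628 mol·L⁻¹, so C_C = C_{A0}−C_A−C_B = 0.4487 mol·L⁻¹; C_B/C_C = 10.6.

10.6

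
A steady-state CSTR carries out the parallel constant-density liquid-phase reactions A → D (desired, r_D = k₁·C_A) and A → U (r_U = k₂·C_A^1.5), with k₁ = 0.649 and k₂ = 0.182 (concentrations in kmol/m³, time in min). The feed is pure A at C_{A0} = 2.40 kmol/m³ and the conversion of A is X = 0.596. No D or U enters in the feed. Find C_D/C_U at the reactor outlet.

3.62

Exit C_A = C_{A0}(1−X) = 2.40×0.404 = 0.9696 kmol/m³.
A CSTR operates uniformly at the exit composition, giving r_D = 0.6293 and r_U = 0.1738 (each k·C_A^n at C_A = 0.9696).
Overall selectivity = C_D/C_U = r_Dτ/(r_Uτ) = r_D/r_U = 3.62.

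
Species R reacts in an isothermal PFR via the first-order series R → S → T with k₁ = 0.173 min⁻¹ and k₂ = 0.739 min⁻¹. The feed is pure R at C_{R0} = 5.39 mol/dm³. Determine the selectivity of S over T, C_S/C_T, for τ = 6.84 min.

Solving the coupled first-order balances gives C_S(τ) = [k₁/(k₂−k₁)]·C_{R0}·(e^(−k₁τ) − e^(−k₂τ)).
e^(−k₁τ) = e^(−0.173×6.84) = e^(−1.183) = 0.3063; e^(−k₂τ) = e^(−5.055) = 0.006379.
C_S = 0.173×5.39/(0.739−0.173) × (0.3063−0.006379) = 1.647×0.2999 = 0.4940 mol/dm³.
C_R = C_{R0}e^(−k₁τ) = 1.651 mol/dm³, so C_T = C_{R0}−C_R−C_S = 3.245 mol/dm³; C_S/C_T = 0.152.

0.152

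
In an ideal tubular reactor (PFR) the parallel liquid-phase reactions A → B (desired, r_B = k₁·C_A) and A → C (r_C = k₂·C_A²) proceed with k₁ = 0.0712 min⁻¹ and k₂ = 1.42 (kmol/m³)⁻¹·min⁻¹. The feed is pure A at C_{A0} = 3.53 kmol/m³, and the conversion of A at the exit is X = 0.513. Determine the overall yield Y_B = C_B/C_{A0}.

0.0100

C_A = C_{A0}(1−X) = 1.719 kmol/m³.
Along a PFR/batch, dC_B/dC_A = −r_B/(r_B+r_C) = −k₁/(k₁+k₂·C_A).
Integrating from C_{A0} to C_A: C_B = (0.0712/1.42)·ln[(0.0712+1.42·3.53)/(0.0712+1.42·1.72)] = 0.05014·ln(5.084/2.512) = 0.03534 kmol/m³.
Y_B = C_B/C_{A0} = 0.03534/3.53 = 0.0100.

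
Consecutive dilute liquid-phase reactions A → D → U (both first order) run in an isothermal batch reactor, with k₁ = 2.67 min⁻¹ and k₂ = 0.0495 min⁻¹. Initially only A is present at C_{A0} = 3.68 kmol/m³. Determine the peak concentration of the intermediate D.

For a first-order series the maximum intermediate yield is C_{D,max}/C_{A0} = (k₁/k₂)^[k₂/(k₂−k₁)].
= (2.67/0.0495)^(0.0495/(0.0495−2.67)) = (53.94)^(-0.01889) = 0.9274.
C_{D,max} = 0.9274×3.68 = 3.41 kmol/m³.

3.41 kmol/m³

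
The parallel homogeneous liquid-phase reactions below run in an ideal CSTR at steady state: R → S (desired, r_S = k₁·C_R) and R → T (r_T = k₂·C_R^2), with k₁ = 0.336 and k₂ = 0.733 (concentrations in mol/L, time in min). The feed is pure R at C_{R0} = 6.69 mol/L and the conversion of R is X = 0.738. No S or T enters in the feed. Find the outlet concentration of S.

1.02 mol/L

Exit C_R = C_{R0}(1−X) = 6.69×0.262 = 1.753 mol/L.
In a CSTR the entire volume is at exit conditions, so r_S = 0.336×1.753 = 0.5889 and r_T = 0.733×1.753^2 = 2.252.
Fraction of consumed R going to S: r_S/(r_S+r_T) = 0.2073.
C_S = 0.2073·C_{R0}·X = 0.2073×6.69×0.738 = 1.02 mol/L.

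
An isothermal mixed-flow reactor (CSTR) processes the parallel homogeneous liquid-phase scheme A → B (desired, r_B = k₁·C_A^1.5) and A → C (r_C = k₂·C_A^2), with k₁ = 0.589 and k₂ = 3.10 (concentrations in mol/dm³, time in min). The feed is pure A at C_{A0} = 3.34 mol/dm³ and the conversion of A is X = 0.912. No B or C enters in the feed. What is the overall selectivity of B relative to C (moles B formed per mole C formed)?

0.350

Exit C_A = C_{A0}(1−X) = 3.34×0.0880 = 0.2939 mol/dm³.
A CSTR operates uniformly at the exit composition, giving r_B = 0.09386 and r_C = 0.2678 (each k·C_A^n at C_A = 0.2939).
Overall selectivity = C_B/C_C = r_Bτ/(r_Cτ) = r_B/r_C = 0.350.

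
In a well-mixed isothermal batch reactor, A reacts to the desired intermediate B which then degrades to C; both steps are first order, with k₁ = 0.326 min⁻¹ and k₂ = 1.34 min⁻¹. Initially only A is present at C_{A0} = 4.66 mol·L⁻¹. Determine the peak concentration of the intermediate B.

0.720 mol·L⁻¹

For a first-order series the maximum intermediate yield is C_{B,max}/C_{A0} = (k₁/k₂)^[k₂/(k₂−k₁)].
= (0.326/1.34)^(1.34/(1.34−0.326)) = (0.2433)^(1.321) = 0.1544.
C_{B,max} = 0.1544×4.66 = 0.720 mol·L⁻¹.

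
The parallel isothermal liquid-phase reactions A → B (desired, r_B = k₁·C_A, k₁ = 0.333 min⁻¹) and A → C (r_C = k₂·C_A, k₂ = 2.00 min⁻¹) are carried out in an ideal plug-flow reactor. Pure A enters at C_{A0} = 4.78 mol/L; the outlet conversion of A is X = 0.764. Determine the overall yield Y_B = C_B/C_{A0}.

C_A = C_{A0}(1−X) = 1.128 mol/L.
Both paths are first order in A, so the instantaneous fraction to B is constant: dC_B/d(−C_A) = k₁/(k₁+k₂) = 0.1427.
C_B = 0.1427·(C_{A0}−C_A) = 0.1427×3.652 = 0.521 mol/L.
Y_B = C_B/C_{A0} = 0.5213/4.78 = 0.109.

0.109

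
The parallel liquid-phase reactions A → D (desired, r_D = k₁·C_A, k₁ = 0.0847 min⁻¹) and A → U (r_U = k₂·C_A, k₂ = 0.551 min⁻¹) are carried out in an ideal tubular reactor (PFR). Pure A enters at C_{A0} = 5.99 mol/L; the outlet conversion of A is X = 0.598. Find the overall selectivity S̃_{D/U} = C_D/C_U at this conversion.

C_A = C_{A0}(1−X) = 2.408 mol/L.
Both paths are first order in A, so the instantaneous fraction to D is constant: dC_D/d(−C_A) = k₁/(k₁+k₂) = 0.1332.
C_D = 0.1332·(C_{A0}−C_A) = 0.1332×3.582 = 0.477 mol/L.
C_U = (C_{A0}−C_A)−C_D = 3.105 mol/L; S̃_{D/U} = 0.4773/3.105 = 0.154.

0.154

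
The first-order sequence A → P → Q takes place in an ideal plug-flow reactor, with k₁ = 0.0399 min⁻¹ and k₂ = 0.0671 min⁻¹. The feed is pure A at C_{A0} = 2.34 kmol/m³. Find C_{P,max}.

Evaluating C_P at τ_opt = ln(k₂/k₁)/(k₂−k₁) gives C_{P,max}/C_{A0} = (k₁/k₂)^[k₂/(k₂−k₁)].
= (0.0399/0.0671)^(0.0671/(0.0671−0.0399)) = (0.5946)^(2.467) = 0.2774.
C_{P,max} = 0.2774×2.34 = 0.649 kmol/m³.

0.649 kmol/m³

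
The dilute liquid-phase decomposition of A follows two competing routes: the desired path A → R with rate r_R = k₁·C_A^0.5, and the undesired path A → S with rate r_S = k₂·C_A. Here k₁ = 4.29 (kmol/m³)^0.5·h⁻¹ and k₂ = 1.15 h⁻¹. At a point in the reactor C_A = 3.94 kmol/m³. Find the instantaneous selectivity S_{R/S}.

1.88

S_{R/S} = r_R/r_S = (k₁·C_A^0.5)/(k₂·C_A) = (k₁/k₂)·C_A^-0.5.
= (4.29×3.940^0.5) / (1.15×3.940) = 8.515/4.531 = 1.88.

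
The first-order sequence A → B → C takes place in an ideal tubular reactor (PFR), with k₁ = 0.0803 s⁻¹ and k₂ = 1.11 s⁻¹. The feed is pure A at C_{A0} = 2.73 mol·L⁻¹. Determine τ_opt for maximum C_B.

2.55 s

The intermediate peaks when r₁ = r₂, i.e. k₁e^(−k₁τ) = k₂e^(−k₂τ), giving τ_opt = ln(k₂/k₁)/(k₂−k₁).
= ln(1.11/0.0803)/(1.11−0.0803) = ln(13.82)/1.030 = 2.626/1.030 = 2.55 s.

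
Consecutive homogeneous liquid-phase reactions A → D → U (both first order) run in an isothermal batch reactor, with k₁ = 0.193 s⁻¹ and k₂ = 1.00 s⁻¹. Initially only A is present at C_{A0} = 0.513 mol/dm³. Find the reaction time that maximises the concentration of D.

2.04 s

Setting dC_D/dt = 0 gives t_opt = ln(k₂/k₁)/(k₂−k₁).
= ln(1.00/0.193)/(1.00−0.193) = ln(5.181)/0.8070 = 1.645/0.8070 = 2.04 s.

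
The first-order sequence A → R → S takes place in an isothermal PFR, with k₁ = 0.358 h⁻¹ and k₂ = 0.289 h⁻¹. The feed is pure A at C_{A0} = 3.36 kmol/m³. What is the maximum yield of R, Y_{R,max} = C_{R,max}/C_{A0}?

0.408

At the optimum, C_{R,max}/C_{A0} = (k₁/k₂)^[k₂/(k₂−k₁)].
= (0.358/0.289)^(0.289/(0.289−0.358)) = (1.239)^(-4.188) = 0.4079.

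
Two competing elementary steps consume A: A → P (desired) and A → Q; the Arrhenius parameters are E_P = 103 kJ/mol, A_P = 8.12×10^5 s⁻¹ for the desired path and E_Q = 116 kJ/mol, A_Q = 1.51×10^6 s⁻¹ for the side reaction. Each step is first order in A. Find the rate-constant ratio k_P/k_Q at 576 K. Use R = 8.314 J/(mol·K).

Since both paths have the same order in A, the concentration cancels and S_{P/Q} = k_P/k_Q = (A_P/A_Q)·exp[(E_Q−E_P)/(RT)].
(E_Q−E_P)/(RT) = (116−103)×10³/(8.314×576) = 13000/4789 = 2.715.
k_P/k_Q = (8.12×10^5/1.51×10^6)·exp(2.715) = 0.5377 × 15.10 = 8.12.
Since E_P < E_Q, lowering the temperature improves selectivity toward P.

8.12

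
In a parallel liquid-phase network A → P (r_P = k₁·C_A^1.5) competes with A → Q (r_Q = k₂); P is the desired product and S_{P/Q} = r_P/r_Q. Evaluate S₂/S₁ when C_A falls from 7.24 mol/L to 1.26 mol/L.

0.0726

S_{P/Q} = (k₁/k₂)·C_A^1.5, so S₂/S₁ = (C_{A,2}/C_{A,1})^1.5.
= (1.26/7.24)^1.5 = (0.1740)^1.5 = 0.0726.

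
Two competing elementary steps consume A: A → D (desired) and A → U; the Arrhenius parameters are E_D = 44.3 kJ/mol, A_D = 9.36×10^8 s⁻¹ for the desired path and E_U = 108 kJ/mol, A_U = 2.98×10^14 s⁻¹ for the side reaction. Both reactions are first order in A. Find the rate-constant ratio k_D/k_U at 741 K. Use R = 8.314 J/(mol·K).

0.0972

With equal orders, S_{D/U} = k_D/k_U = (A_D/A_U)·exp[(E_U−E_D)/(RT)].
(E_U−E_D)/(RT) = (108−44.3)×10³/(8.314×741) = 63700/6161 = 10.34.
k_D/k_U = (9.36×10^8/2.98×10^14)·exp(10.34) = 3.141×10^-6 × 30939 = 0.0972.
Since E_D < E_U, lowering the temperature improves selectivity toward D.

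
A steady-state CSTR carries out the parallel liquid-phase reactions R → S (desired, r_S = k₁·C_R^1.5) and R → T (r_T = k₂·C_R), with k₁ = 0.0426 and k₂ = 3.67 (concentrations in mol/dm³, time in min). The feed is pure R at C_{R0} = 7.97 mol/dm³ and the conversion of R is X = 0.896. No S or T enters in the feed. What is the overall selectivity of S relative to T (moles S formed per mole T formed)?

0.0106

Exit C_R = C_{R0}(1−X) = 7.97×0.104 = 0.8289 mol/dm³.
In a CSTR the entire volume is at exit conditions, so r_S = 0.0426×0.8289^1.5 = 0.03215 and r_T = 3.67×0.8289 = 3.042.
Overall selectivity = C_S/C_T = r_Sτ/(r_Tτ) = r_S/r_T = 0.0106.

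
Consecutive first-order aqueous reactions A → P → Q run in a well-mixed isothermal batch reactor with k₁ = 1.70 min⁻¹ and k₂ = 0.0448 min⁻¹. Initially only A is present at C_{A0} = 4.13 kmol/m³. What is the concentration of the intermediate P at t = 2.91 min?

3.69 kmol/m³

Solving the coupled first-order balances gives C_P(t) = [k₁/(k₂−k₁)]·C_{A0}·(e^(−k₁t) − e^(−k₂t)).
e^(−k₁t) = e^(−1.70×2.91) = e^(−4.947) = 0.007105; e^(−k₂t) = e^(−0.1304) = 0.8778.
C_P = 1.70×4.13/(0.0448−1.70) × (0.007105−0.8778) = (-4.242)×(-0.8707) = 3.693 kmol/m³.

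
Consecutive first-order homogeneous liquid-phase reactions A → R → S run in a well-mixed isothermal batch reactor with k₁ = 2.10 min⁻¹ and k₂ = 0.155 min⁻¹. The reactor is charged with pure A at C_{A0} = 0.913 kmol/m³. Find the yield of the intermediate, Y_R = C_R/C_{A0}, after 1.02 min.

For first-order series with pure A initially, C_R(t) = k₁C_{A0}/(k₂−k₁)·(e^(−k₁t) − e^(−k₂t)).
e^(−k₁t) = e^(−2.10×1.02) = e^(−2.142) = 0.1174; e^(−k₂t) = e^(−0.1581) = 0.8538.
C_R = 2.10×0.913/(0.155−2.10) × (0.1174−0.8538) = (-0.9858)×(-0.7363) = 0.7259 kmol/m³.
Y_R = C_R/C_{A0} = 0.7259/0.913 = 0.795.

0.795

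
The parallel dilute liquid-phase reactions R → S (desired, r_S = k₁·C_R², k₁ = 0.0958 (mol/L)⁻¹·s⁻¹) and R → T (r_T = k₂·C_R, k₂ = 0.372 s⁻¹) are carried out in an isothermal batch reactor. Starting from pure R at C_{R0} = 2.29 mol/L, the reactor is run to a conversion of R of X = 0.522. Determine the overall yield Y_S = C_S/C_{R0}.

0.157

C_R = C_{R0}(1−X) = 1.095 mol/L.
Along a PFR/batch, dC_T/dC_R = −r_T/(r_S+r_T) = −k₂/(k₂+k₁·C_R).
Integrating from C_{R0} to C_R: C_T = (0.372/0.0958)·ln[(0.372+0.0958·2.29)/(0.372+0.0958·1.09)] = 3.883·ln(0.5914/0.4769) = 0.8358 mol/L.
Then C_S = (C_{R0}−C_R) − C_T = 1.195 − 0.8358 = 0.3596 mol/L.
Y_S = C_S/C_{R0} = 0.3596/2.29 = 0.157.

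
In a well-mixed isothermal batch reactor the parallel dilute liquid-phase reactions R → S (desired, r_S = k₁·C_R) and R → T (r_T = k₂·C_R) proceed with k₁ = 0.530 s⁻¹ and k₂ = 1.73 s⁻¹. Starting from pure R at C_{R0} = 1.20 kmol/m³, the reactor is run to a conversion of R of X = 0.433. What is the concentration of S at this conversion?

C_R = C_{R0}(1−X) = 0.6804 kmol/m³.
Both paths are first order in R, so the instantaneous fraction to S is constant: dC_S/d(−C_R) = k₁/(k₁+k₂) = 0.2345.
C_S = 0.2345·(C_{R0}−C_R) = 0.2345×0.5196 = 0.122 kmol/m³.

0.122 kmol/m³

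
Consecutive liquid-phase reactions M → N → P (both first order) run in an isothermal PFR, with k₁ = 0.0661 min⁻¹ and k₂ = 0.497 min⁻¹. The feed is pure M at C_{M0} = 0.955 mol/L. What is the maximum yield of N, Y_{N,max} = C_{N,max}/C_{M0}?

0.0976

At the optimum, C_{N,max}/C_{M0} = (k₁/k₂)^[k₂/(k₂−k₁)].
= (0.0661/0.497)^(0.497/(0.497−0.0661)) = (0.1330)^(1.153) = 0.09760.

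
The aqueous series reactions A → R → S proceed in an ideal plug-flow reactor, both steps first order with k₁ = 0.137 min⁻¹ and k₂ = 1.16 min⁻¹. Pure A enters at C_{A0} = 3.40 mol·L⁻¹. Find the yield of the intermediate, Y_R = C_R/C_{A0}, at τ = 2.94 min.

0.0851

Solving the coupled first-order balances gives C_R(τ) = [k₁/(k₂−k₁)]·C_{A0}·(e^(−k₁τ) − e^(−k₂τ)).
e^(−k₁τ) = e^(−0.137×2.94) = e^(−0.4028) = 0.6685; e^(−k₂τ) = e^(−3.410) = 0.03303.
C_R = 0.137×3.40/(1.16−0.137) × (0.6685−0.03303) = 0.4553×0.6354 = 0.2893 mol·L⁻¹.
Y_R = C_R/C_{A0} = 0.2893/3.40 = 0.0851.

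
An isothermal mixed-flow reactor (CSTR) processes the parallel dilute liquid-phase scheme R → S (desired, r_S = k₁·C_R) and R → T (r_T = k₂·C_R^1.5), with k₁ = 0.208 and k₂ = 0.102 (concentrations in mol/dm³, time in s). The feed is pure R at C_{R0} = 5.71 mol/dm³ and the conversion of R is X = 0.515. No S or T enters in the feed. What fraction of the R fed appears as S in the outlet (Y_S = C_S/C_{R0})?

Exit C_R = C_{R0}(1−X) = 5.71×0.485 = 2.769 mol/dm³.
Rates in a CSTR are evaluated at the outlet concentration: r_S = 0.208×2.769 = 0.5760, r_T = 0.102×2.769^1.5 = 0.4701.
Fraction of consumed R going to S: r_S/(r_S+r_T) = 0.5506.
C_S = 0.5506·C_{R0}·X = 0.5506×5.71×0.515 = 1.62 mol/dm³; Y_S = C_S/C_{R0} = 0.284.

0.284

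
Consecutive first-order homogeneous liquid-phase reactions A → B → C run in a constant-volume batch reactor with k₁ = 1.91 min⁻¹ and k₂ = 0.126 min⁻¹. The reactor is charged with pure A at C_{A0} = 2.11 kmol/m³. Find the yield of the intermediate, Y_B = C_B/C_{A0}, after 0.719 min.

0.707

Solving the coupled first-order balances gives C_B(t) = [k₁/(k₂−k₁)]·C_{A0}·(e^(−k₁t) − e^(−k₂t)).
e^(−k₁t) = e^(−1.91×0.719) = e^(−1.373) = 0.2533; e^(−k₂t) = e^(−0.09059) = 0.9134.
C_B = 1.91×2.11/(0.126−1.91) × (0.2533−0.9134) = (-2.259)×(-0.6601) = 1.491 kmol/m³.
Y_B = C_B/C_{A0} = 1.491/2.11 = 0.707.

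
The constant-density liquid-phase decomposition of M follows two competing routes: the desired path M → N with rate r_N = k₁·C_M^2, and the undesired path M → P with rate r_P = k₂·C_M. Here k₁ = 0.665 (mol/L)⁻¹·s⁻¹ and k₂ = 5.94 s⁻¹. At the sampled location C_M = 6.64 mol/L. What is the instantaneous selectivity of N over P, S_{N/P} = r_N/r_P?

0.743

S_{N/P} = r_N/r_P = (k₁·C_M^2)/(k₂·C_M) = (k₁/k₂)·C_M.
= (0.665×6.640^2) / (5.94×6.640) = 29.32/39.44 = 0.743.
Since the desired path is higher order in M, keeping C_M high (PFR or concentrated feed) favours N.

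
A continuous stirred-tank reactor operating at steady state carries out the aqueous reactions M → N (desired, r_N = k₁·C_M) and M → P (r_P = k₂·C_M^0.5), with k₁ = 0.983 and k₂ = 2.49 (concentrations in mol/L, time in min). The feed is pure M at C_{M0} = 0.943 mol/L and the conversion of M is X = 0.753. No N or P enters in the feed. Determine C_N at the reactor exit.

Exit C_M = C_{M0}(1−X) = 0.943×0.247 = 0.2329 mol/L.
In a CSTR the entire volume is at exit conditions, so r_N = 0.983×0.2329 = 0.2290 and r_P = 2.49×0.2329^0.5 = 1.202.
Fraction of consumed M going to N: r_N/(r_N+r_P) = 0.1600.
C_N = 0.1600·C_{M0}·X = 0.1600×0.943×0.753 = 0.114 mol/L.

0.114 mol/L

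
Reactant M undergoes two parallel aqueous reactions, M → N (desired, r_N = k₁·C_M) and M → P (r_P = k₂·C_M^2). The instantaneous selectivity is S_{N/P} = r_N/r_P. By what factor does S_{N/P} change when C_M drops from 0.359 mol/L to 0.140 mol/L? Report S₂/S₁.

S_{N/P} = (k₁/k₂)·C_M⁻¹, so S₂/S₁ = (C_{M,2}/C_{M,1})⁻¹.
= 0.359/0.140 = 2.56.

2.56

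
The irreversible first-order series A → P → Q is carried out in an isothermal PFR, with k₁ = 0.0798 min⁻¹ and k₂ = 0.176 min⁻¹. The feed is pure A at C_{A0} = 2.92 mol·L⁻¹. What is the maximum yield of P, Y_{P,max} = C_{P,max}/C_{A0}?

Evaluating C_P at τ_opt = ln(k₂/k₁)/(k₂−k₁) gives C_{P,max}/C_{A0} = (k₁/k₂)^[k₂/(k₂−k₁)].
= (0.0798/0.176)^(0.176/(0.176−0.0798)) = (0.4534)^(1.830) = 0.2353.

0.235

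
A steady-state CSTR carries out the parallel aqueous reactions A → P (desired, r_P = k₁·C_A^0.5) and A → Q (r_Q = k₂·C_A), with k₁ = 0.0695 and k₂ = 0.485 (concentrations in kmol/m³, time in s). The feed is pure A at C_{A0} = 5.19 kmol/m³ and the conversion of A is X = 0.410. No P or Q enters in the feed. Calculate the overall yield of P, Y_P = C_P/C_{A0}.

0.0310

Exit C_A = C_{A0}(1−X) = 5.19×0.590 = 3.062 kmol/m³.
A CSTR operates uniformly at the exit composition, giving r_P = 0.1216 and r_Q = 1.485 (each k·C_A^n at C_A = 3.062).
Fraction of consumed A going to P: r_P/(r_P+r_Q) = 0.07569.
C_P = 0.07569·C_{A0}·X = 0.07569×5.19×0.410 = 0.161 kmol/m³; Y_P = C_P/C_{A0} = 0.0310.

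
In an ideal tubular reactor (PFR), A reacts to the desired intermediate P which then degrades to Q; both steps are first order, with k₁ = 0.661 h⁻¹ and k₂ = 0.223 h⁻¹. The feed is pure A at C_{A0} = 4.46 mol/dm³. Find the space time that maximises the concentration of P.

Setting dC_P/dτ = 0 gives τ_opt = ln(k₂/k₁)/(k₂−k₁).
= ln(0.223/0.661)/(0.223−0.661) = ln(0.3374)/-0.4380 = -1.087/-0.4380 = 2.48 h.

2.48 h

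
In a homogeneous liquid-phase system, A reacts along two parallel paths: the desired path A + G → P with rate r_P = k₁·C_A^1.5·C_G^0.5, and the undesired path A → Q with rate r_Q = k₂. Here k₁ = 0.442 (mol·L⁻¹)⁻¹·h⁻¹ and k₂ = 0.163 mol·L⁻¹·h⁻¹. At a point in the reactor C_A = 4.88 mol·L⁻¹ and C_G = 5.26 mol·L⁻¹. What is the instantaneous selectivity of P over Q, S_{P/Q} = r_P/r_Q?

67.0

S_{P/Q} = r_P/r_Q = (k₁·C_A^1.5·C_G^0.5)/(k₂) = (k₁/k₂)·C_A^1.5·C_G^0.5.
= (0.442×4.880^1.5×5.260^0.5) / (0.163) = 10.93/0.1630 = 67.0.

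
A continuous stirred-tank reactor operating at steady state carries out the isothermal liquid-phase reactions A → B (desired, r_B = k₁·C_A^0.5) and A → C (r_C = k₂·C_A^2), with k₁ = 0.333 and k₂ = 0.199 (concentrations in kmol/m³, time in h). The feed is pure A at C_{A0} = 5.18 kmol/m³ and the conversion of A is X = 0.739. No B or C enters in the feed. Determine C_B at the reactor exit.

Exit C_A = C_{A0}(1−X) = 5.18×0.261 = 1.352 kmol/m³.
Rates in a CSTR are evaluated at the outlet concentration: r_B = 0.333×1.352^0.5 = 0.3872, r_C = 0.199×1.352^2 = 0.3637.
Fraction of consumed A going to B: r_B/(r_B+r_C) = 0.5156.
C_B = 0.5156·C_{A0}·X = 0.5156×5.18×0.739 = 1.97 kmol/m³.

1.97 kmol/m³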